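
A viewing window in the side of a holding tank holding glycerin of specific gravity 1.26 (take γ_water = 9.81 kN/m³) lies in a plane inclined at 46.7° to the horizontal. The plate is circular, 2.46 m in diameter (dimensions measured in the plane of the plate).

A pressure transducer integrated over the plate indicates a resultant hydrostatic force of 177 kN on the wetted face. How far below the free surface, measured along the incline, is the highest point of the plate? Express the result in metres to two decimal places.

γ = 1.26 × 9.81 = 12.3606 kN/m³.
A = π(1.23)² = 4.75292 m².
From F = γ·h_c·A, the centroid depth is h_c = 177/(12.3606 × 4.75292) = 3.01282 m.
Let θ = 46.7° be the plate's angle to the horizontal; measure y along the incline from where the plane meets the free surface. Vertical depth h = y·sinθ with sinθ = 0.727773.
Along the incline, y_c = h_c/sinθ = 3.01282/0.727773 = 4.13978 m.
The centroid is at the centre, 1.23 m below the top of the plate, so the highest point sits at y_top = 4.13978 − 1.23 = 2.90978 m along the incline.

y_top ≈ 2.91 m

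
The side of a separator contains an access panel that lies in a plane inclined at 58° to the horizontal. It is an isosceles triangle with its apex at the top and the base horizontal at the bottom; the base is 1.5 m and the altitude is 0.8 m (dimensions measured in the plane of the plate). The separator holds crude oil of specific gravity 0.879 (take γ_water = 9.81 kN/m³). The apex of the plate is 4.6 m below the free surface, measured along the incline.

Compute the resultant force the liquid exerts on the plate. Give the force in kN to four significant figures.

γ = 0.879 × 9.81 = 8.62299 kN/m³.
Let θ = 58° be the plate's angle to the horizontal; measure y along the incline from where the plane meets the free surface. Vertical depth h = y·sinθ with sinθ = 0.848048.
With the apex up, the centroid sits 2h/3 = 2 × 0.8/3 = 0.533333 m below the apex, so y_c = 4.6 + 0.533333 = 5.13333 m and h_c = 5.13333 × 0.848048 = 4.35331 m.
A = ½ × 1.5 × 0.8 = 0.6 m².
Resultant F = γ·h_c·A = 8.62299 × 4.35331 × 0.6 = 22.5231 kN.

F ≈ 22.52 kN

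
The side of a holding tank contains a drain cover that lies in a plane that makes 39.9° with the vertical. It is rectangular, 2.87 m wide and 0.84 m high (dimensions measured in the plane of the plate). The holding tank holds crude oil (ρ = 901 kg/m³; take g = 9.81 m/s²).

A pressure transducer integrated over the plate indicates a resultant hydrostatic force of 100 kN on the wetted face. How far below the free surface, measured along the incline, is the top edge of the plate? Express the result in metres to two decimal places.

γ = ρg = 901 × 9.81 / 1000 = 8.83881 kN/m³.
A = 2.87 × 0.84 = 2.4108 m².
From F = γ·h_c·A, the centroid depth is h_c = 100/(8.83881 × 2.4108) = 4.69294 m.
The plate makes 39.9° with the vertical, i.e. θ = 90° − 39.9° = 50.1° to the horizontal. Measuring y along the incline from the free-surface line, vertical depth h = y·sinθ with sinθ = 0.767165.
Along the incline, y_c = h_c/sinθ = 4.69294/0.767165 = 6.11725 m.
The centroid lies 0.84/2 = 0.42 m below the top edge, so the top edge sits at y_top = 6.11725 − 0.42 = 5.69725 m along the incline.

y_top ≈ 5.70 m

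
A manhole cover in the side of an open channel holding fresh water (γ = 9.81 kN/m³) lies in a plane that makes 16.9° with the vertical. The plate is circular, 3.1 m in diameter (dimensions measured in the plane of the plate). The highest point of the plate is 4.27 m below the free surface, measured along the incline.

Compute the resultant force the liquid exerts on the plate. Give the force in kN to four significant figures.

γ = 9.81 kN/m³.
The plate makes 16.9° with the vertical, i.e. θ = 90° − 16.9° = 73.1° to the horizontal. Measuring y along the incline from the free-surface line, vertical depth h = y·sinθ with sinθ = 0.956814.
The centroid is at the centre, 1.55 m below the top of the plate, so y_c = 4.27 + 1.55 = 5.82 m and h_c = 5.82 × 0.956814 = 5.56866 m.
A = π(1.55)² = 7.54768 m².
Resultant F = γ·h_c·A = 9.81 × 5.56866 × 7.54768 = 412.319 kN.

F ≈ 412.3 kN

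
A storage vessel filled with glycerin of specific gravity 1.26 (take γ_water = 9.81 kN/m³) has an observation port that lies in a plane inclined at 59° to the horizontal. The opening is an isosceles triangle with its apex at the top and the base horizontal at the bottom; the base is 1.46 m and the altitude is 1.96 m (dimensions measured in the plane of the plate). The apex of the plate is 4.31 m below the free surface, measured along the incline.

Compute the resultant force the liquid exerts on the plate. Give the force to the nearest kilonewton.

γ = 1.26 × 9.81 = 12.3606 kN/m³.
Let θ = 59° be the plate's angle to the horizontal; measure y along the incline from where the plane meets the free surface. Vertical depth h = y·sinθ with sinθ = 0.857167.
With the apex up, the centroid sits 2h/3 = 2 × 1.96/3 = 1.30667 m below the apex, so y_c = 4.31 + 1.30667 = 5.61667 m and h_c = 5.61667 × 0.857167 = 4.81442 m.
A = ½ × 1.46 × 1.96 = 1.4308 m².
Resultant F = γ·h_c·A = 12.3606 × 4.81442 × 1.4308 = 85.1456 kN.

F ≈ 85 kN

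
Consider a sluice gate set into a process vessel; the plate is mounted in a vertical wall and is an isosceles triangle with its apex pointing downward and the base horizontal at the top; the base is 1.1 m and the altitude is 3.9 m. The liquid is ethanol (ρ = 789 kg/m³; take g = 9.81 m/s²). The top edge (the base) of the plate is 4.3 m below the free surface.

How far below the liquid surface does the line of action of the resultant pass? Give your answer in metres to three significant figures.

h_p = 5.75 m

γ = ρg = 789 × 9.81 / 1000 = 7.74009 kN/m³.
With the apex down, the centroid sits h/3 = 3.9/3 = 1.3 m below the base (the top edge), so the centroid depth is h_c = 4.3 + 1.3 = 5.6 m.
A = ½ × 1.1 × 3.9 = 2.145 m².
Resultant F = γ·h_c·A = 7.74009 × 5.6 × 2.145 = 92.974 kN.
I_c = b·h³/36 = 1.1 × 3.9³/36 = 1.81252 m⁴.
Centre of pressure: y_p = y_c + I_c/(y_c·A) = 5.6 + 1.81252/(5.6 × 2.145) = 5.6 + 0.150892 = 5.75089 m along the plane.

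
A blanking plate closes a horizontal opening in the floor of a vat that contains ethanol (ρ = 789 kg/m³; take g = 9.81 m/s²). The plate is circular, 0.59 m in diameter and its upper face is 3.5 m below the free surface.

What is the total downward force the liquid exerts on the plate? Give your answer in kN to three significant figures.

F ≈ 7.41 kN

γ = ρg = 789 × 9.81 / 1000 = 7.74009 kN/m³.
The plate is horizontal, so pressure is uniform at p = γ·h = 7.74009 × 3.5 = 27.0903 kN/m².
A = π(0.295)² = 0.273397 m².
F = p·A = 27.0903 × 0.273397 = 7.40641 kN.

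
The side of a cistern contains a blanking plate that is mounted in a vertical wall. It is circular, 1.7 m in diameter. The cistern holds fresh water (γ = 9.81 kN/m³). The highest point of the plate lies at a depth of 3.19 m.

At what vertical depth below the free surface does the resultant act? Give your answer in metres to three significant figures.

h_p = 4.08 m

γ = 9.81 kN/m³.
The centroid is at the centre, 0.85 m below the top of the plate, so the centroid depth is h_c = 3.19 + 0.85 = 4.04 m.
A = π(0.85)² = 2.2698 m².
Resultant F = γ·h_c·A = 9.81 × 4.04 × 2.2698 = 89.9576 kN.
I_c = πr⁴/4 = π × 0.85⁴/4 = 0.409983 m⁴.
Centre of pressure: y_p = y_c + I_c/(y_c·A) = 4.04 + 0.409983/(4.04 × 2.2698) = 4.04 + 0.0447092 = 4.08471 m along the plane.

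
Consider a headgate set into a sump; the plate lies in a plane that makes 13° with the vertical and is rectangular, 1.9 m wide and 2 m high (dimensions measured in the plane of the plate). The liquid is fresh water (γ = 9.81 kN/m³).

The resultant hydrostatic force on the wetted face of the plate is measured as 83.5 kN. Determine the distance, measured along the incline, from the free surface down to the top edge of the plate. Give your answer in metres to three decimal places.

γ = 9.81 kN/m³.
A = 1.9 × 2 = 3.8 m².
From F = γ·h_c·A, the centroid depth is h_c = 83.5/(9.81 × 3.8) = 2.23993 m.
The plate makes 13° with the vertical, i.e. θ = 90° − 13° = 77° to the horizontal. Measuring y along the incline from the free-surface line, vertical depth h = y·sinθ with sinθ = 0.974370.
Along the incline, y_c = h_c/sinθ = 2.23993/0.974370 = 2.29885 m.
The centroid lies 2/2 = 1 m below the top edge, so the top edge sits at y_top = 2.29885 − 1 = 1.29885 m along the incline.

y_top ≈ 1.299 m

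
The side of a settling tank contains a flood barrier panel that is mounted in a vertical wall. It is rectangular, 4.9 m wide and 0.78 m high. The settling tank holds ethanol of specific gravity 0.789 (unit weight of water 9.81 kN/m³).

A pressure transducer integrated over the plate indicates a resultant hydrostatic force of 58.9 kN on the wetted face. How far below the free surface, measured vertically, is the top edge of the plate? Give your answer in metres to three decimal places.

γ = 0.789 × 9.81 = 7.74009 kN/m³.
A = 4.9 × 0.78 = 3.822 m².
From F = γ·h_c·A, the centroid depth is h_c = 58.9/(7.74009 × 3.822) = 1.99103 m.
The centroid lies 0.78/2 = 0.39 m below the top edge, so the top edge sits at h_top = 1.99103 − 0.39 = 1.60103 m below the surface.

d_top ≈ 1.601 m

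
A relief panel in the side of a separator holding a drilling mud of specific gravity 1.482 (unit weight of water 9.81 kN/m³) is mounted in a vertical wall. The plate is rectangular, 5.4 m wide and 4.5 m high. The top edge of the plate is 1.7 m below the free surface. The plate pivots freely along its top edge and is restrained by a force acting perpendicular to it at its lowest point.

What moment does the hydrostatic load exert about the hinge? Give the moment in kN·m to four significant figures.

γ = 1.482 × 9.81 = 14.53842 kN/m³.
The centroid lies 4.5/2 = 2.25 m below the top edge, so the centroid depth is h_c = 1.7 + 2.25 = 3.95 m.
A = 5.4 × 4.5 = 24.3 m².
Resultant F = γ·h_c·A = 14.53842 × 3.95 × 24.3 = 1395.47 kN.
I_c = b·h³/12 = 5.4 × 4.5³/12 = 41.0063 m⁴.
Centre of pressure: y_p = y_c + I_c/(y_c·A) = 3.95 + 41.0063/(3.95 × 24.3) = 3.95 + 0.427216 = 4.37722 m along the plane.
The resultant acts 2.25 + 0.427216 = 2.67722 m (along the plate) below the hinge at the top edge, so the moment about the hinge is M = F × 2.67722 = 1395.47 × 2.67722 = 3735.98 kN·m.

M ≈ 3736 kN·m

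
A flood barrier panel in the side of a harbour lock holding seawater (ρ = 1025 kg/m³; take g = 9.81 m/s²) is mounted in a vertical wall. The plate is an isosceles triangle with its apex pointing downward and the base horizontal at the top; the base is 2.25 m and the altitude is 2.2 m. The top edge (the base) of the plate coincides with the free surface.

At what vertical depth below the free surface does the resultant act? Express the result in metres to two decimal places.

h_p = 1.10 m

γ = ρg = 1025 × 9.81 / 1000 = 10.05525 kN/m³.
With the apex down, the centroid sits h/3 = 2.2/3 = 0.733333 m below the base (the top edge), so the centroid depth is h_c = 0.733333 m.
A = ½ × 2.25 × 2.2 = 2.475 m².
Resultant F = γ·h_c·A = 10.05525 × 0.733333 × 2.475 = 18.2503 kN.
I_c = b·h³/36 = 2.25 × 2.2³/36 = 0.6655 m⁴.
Centre of pressure: y_p = y_c + I_c/(y_c·A) = 0.733333 + 0.6655/(0.733333 × 2.475) = 0.733333 + 0.366667 = 1.1 m along the plane.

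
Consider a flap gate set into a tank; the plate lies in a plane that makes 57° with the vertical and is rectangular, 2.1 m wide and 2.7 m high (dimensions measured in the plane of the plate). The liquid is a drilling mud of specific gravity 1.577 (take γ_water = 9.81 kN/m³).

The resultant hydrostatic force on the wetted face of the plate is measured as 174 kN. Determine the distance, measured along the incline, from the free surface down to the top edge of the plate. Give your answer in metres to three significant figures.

γ = 1.577 × 9.81 = 15.47037 kN/m³.
A = 2.1 × 2.7 = 5.67 m².
From F = γ·h_c·A, the centroid depth is h_c = 174/(15.47037 × 5.67) = 1.98365 m.
The plate makes 57° with the vertical, i.e. θ = 90° − 57° = 33° to the horizontal. Measuring y along the incline from the free-surface line, vertical depth h = y·sinθ with sinθ = 0.544639.
Along the incline, y_c = h_c/sinθ = 1.98365/0.544639 = 3.64214 m.
The centroid lies 2.7/2 = 1.35 m below the top edge, so the top edge sits at y_top = 3.64214 − 1.35 = 2.29214 m along the incline.

y_top ≈ 2.29 m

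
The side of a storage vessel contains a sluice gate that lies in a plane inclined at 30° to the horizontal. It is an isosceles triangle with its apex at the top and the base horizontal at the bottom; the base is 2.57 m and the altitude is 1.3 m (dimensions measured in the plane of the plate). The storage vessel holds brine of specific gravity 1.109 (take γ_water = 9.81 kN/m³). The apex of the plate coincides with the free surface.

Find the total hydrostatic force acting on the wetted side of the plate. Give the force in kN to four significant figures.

F ≈ 7.875 kN

γ = 1.109 × 9.81 = 10.87929 kN/m³.
Let θ = 30° be the plate's angle to the horizontal; measure y along the incline from where the plane meets the free surface. Vertical depth h = y·sinθ with sinθ = 0.500000.
With the apex up, the centroid sits 2h/3 = 2 × 1.3/3 = 0.866667 m below the apex, so y_c = 0.866667 m and h_c = 0.866667 × 0.500000 = 0.433333 m.
A = ½ × 2.57 × 1.3 = 1.6705 m².
Resultant F = γ·h_c·A = 10.87929 × 0.433333 × 1.6705 = 7.87533 kN.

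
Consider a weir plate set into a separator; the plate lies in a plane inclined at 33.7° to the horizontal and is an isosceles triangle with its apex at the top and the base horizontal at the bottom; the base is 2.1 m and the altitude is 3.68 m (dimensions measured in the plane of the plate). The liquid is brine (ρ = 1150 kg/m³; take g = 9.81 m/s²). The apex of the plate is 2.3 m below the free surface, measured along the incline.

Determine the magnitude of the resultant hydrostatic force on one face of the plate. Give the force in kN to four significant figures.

γ = ρg = 1150 × 9.81 / 1000 = 11.2815 kN/m³.
Let θ = 33.7° be the plate's angle to the horizontal; measure y along the incline from where the plane meets the free surface. Vertical depth h = y·sinθ with sinθ = 0.554844.
With the apex up, the centroid sits 2h/3 = 2 × 3.68/3 = 2.45333 m below the apex, so y_c = 2.3 + 2.45333 = 4.75333 m and h_c = 4.75333 × 0.554844 = 2.63736 m.
A = ½ × 2.1 × 3.68 = 3.864 m².
Resultant F = γ·h_c·A = 11.2815 × 2.63736 × 3.864 = 114.967 kN.

F ≈ 115.0 kN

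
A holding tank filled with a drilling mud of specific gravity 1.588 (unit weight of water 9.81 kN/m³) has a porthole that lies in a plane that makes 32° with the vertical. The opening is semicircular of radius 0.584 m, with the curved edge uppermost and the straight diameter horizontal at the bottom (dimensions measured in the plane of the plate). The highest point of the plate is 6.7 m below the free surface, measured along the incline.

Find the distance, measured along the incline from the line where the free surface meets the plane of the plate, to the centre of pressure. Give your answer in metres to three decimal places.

y_p = 7.040 m

γ = 1.588 × 9.81 = 15.57828 kN/m³.
The plate makes 32° with the vertical, i.e. θ = 90° − 32° = 58° to the horizontal. Measuring y along the incline from the free-surface line, vertical depth h = y·sinθ with sinθ = 0.848048.
The centroid lies 4r/(3π) = 0.247857 m above the diameter, so r − 4r/(3π) = 0.584 − 0.247857 = 0.336143 m below the topmost point, so y_c = 6.7 + 0.336143 = 7.03614 m and h_c = 7.03614 × 0.848048 = 5.96698 m.
A = πr²/2 = π × 0.584²/2 = 0.53573 m².
Resultant F = γ·h_c·A = 15.57828 × 5.96698 × 0.53573 = 49.7989 kN.
I_c = (π/8 − 8/(9π))·r⁴ = 0.109757 × 0.584⁴ = 0.0127668 m⁴.
Centre of pressure: y_p = y_c + I_c/(y_c·A) = 7.03614 + 0.0127668/(7.03614 × 0.53573) = 7.03614 + 0.00338689 = 7.03953 m along the plane.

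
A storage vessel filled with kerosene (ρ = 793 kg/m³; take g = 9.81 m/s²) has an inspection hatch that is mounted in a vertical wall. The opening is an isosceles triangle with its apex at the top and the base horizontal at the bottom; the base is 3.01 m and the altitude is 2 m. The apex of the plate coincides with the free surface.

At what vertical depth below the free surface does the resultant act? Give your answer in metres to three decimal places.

h_p = 1.500 m

γ = ρg = 793 × 9.81 / 1000 = 7.77933 kN/m³.
With the apex up, the centroid sits 2h/3 = 2 × 2/3 = 1.33333 m below the apex, so the centroid depth is h_c = 1.33333 m.
A = ½ × 3.01 × 2 = 3.01 m².
Resultant F = γ·h_c·A = 7.77933 × 1.33333 × 3.01 = 31.221 kN.
I_c = b·h³/36 = 3.01 × 2³/36 = 0.668889 m⁴.
Centre of pressure: y_p = y_c + I_c/(y_c·A) = 1.33333 + 0.668889/(1.33333 × 3.01) = 1.33333 + 0.166667 = 1.5 m along the plane.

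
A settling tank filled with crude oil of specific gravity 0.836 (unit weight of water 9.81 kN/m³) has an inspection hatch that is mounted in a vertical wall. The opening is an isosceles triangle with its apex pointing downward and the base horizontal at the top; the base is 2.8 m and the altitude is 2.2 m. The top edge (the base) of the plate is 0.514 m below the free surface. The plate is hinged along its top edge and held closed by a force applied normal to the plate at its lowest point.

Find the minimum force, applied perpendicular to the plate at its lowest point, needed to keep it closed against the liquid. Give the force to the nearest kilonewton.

P ≈ 14 kN

γ = 0.836 × 9.81 = 8.20116 kN/m³.
With the apex down, the centroid sits h/3 = 2.2/3 = 0.733333 m below the base (the top edge), so the centroid depth is h_c = 0.514 + 0.733333 = 1.24733 m.
A = ½ × 2.8 × 2.2 = 3.08 m².
Resultant F = γ·h_c·A = 8.20116 × 1.24733 × 3.08 = 31.507 kN.
I_c = b·h³/36 = 2.8 × 2.2³/36 = 0.828178 m⁴.
Centre of pressure: y_p = y_c + I_c/(y_c·A) = 1.24733 + 0.828178/(1.24733 × 3.08) = 1.24733 + 0.215572 = 1.4629 m along the plane.
The resultant acts 0.733333 + 0.215572 = 0.948905 m (along the plate) below the hinge at the top edge, so the moment about the hinge is M = F × 0.948905 = 31.507 × 0.948905 = 29.8971 kN·m.
A normal force at the bottom, 2.2 m from the hinge, must supply this moment: P = 29.8971/2.2 = 13.5896 kN.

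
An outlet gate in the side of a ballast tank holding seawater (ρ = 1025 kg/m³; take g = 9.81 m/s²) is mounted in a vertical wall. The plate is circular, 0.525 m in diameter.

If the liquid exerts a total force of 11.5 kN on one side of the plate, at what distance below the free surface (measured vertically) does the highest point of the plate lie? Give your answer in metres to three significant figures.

γ = ρg = 1025 × 9.81 / 1000 = 10.05525 kN/m³.
A = π(0.2625)² = 0.216475 m².
From F = γ·h_c·A, the centroid depth is h_c = 11.5/(10.05525 × 0.216475) = 5.2832 m.
The centroid is at the centre, 0.2625 m below the top of the plate, so the highest point sits at h_top = 5.2832 − 0.2625 = 5.0207 m below the surface.

d_top ≈ 5.02 m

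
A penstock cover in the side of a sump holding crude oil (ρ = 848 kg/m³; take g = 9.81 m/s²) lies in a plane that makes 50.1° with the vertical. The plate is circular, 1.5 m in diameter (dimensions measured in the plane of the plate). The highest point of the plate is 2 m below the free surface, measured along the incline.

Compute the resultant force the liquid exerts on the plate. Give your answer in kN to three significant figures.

F ≈ 25.9 kN

γ = ρg = 848 × 9.81 / 1000 = 8.31888 kN/m³.
The plate makes 50.1° with the vertical, i.e. θ = 90° − 50.1° = 39.9° to the horizontal. Measuring y along the incline from the free-surface line, vertical depth h = y·sinθ with sinθ = 0.641450.
The centroid is at the centre, 0.75 m below the top of the plate, so y_c = 2 + 0.75 = 2.75 m and h_c = 2.75 × 0.641450 = 1.76399 m.
A = π(0.75)² = 1.76715 m².
Resultant F = γ·h_c·A = 8.31888 × 1.76399 × 1.76715 = 25.9319 kN.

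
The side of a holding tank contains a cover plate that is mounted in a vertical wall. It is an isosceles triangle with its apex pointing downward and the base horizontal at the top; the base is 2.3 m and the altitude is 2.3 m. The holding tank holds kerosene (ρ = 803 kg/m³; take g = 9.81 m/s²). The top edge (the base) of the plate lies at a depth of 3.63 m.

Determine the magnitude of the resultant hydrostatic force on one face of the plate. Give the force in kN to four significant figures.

γ = ρg = 803 × 9.81 / 1000 = 7.87743 kN/m³.
With the apex down, the centroid sits h/3 = 2.3/3 = 0.766667 m below the base (the top edge), so the centroid depth is h_c = 3.63 + 0.766667 = 4.39667 m.
A = ½ × 2.3 × 2.3 = 2.645 m².
Resultant F = γ·h_c·A = 7.87743 × 4.39667 × 2.645 = 91.6081 kN.

F ≈ 91.61 kN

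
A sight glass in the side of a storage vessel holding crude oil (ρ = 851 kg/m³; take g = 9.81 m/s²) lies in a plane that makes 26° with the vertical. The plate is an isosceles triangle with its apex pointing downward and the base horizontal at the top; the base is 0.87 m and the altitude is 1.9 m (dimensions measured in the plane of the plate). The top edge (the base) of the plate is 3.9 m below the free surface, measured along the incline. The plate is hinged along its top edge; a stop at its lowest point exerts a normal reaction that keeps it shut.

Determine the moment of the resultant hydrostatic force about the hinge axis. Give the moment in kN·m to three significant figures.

γ = ρg = 851 × 9.81 / 1000 = 8.34831 kN/m³.
The plate makes 26° with the vertical, i.e. θ = 90° − 26° = 64° to the horizontal. Measuring y along the incline from the free-surface line, vertical depth h = y·sinθ with sinθ = 0.898794.
With the apex down, the centroid sits h/3 = 1.9/3 = 0.633333 m below the base (the top edge), so y_c = 3.9 + 0.633333 = 4.53333 m and h_c = 4.53333 × 0.898794 = 4.07453 m.
A = ½ × 0.87 × 1.9 = 0.8265 m².
Resultant F = γ·h_c·A = 8.34831 × 4.07453 × 0.8265 = 28.1138 kN.
I_c = b·h³/36 = 0.87 × 1.9³/36 = 0.165759 m⁴.
Centre of pressure: y_p = y_c + I_c/(y_c·A) = 4.53333 + 0.165759/(4.53333 × 0.8265) = 4.53333 + 0.0442402 = 4.57757 m along the plane.
The resultant acts 0.633333 + 0.0442402 = 0.677573 m (along the plate) below the hinge at the top edge, so the moment about the hinge is M = F × 0.677573 = 28.1138 × 0.677573 = 19.0492 kN·m.

M ≈ 19.0 kN·m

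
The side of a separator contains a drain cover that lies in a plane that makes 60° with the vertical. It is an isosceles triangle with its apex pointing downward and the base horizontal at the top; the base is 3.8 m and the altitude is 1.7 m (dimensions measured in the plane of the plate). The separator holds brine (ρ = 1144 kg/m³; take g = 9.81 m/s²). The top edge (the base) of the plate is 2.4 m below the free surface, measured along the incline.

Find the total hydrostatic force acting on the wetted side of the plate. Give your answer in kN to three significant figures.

γ = ρg = 1144 × 9.81 / 1000 = 11.22264 kN/m³.
The plate makes 60° with the vertical, i.e. θ = 90° − 60° = 30° to the horizontal. Measuring y along the incline from the free-surface line, vertical depth h = y·sinθ with sinθ = 0.500000.
With the apex down, the centroid sits h/3 = 1.7/3 = 0.566667 m below the base (the top edge), so y_c = 2.4 + 0.566667 = 2.96667 m and h_c = 2.96667 × 0.500000 = 1.48334 m.
A = ½ × 3.8 × 1.7 = 3.23 m².
Resultant F = γ·h_c·A = 11.22264 × 1.48334 × 3.23 = 53.7698 kN.

F ≈ 53.8 kN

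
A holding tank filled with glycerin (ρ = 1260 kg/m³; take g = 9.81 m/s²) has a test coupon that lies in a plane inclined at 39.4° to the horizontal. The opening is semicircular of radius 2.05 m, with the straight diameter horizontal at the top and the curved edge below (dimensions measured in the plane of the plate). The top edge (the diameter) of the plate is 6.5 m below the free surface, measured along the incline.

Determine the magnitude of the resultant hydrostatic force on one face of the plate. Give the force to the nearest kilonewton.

F ≈ 382 kN

γ = ρg = 1260 × 9.81 / 1000 = 12.3606 kN/m³.
Let θ = 39.4° be the plate's angle to the horizontal; measure y along the incline from where the plane meets the free surface. Vertical depth h = y·sinθ with sinθ = 0.634731.
The centroid of a semicircle lies 4r/(3π) = 0.870047 m from the diameter, here below the top edge, so y_c = 6.5 + 0.870047 = 7.37005 m and h_c = 7.37005 × 0.634731 = 4.678 m.
A = πr²/2 = π × 2.05²/2 = 6.60127 m².
Resultant F = γ·h_c·A = 12.3606 × 4.678 × 6.60127 = 381.704 kN.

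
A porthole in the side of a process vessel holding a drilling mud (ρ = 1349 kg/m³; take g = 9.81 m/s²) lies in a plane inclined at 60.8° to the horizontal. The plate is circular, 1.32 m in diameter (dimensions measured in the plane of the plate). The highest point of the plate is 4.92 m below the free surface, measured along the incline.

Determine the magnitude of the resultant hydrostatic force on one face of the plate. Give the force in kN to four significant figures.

F ≈ 88.21 kN

γ = ρg = 1349 × 9.81 / 1000 = 13.23369 kN/m³.
Let θ = 60.8° be the plate's angle to the horizontal; measure y along the incline from where the plane meets the free surface. Vertical depth h = y·sinθ with sinθ = 0.872922.
The centroid is at the centre, 0.66 m below the top of the plate, so y_c = 4.92 + 0.66 = 5.58 m and h_c = 5.58 × 0.872922 = 4.8709 m.
A = π(0.66)² = 1.36848 m².
Resultant F = γ·h_c·A = 13.23369 × 4.8709 × 1.36848 = 88.2122 kN.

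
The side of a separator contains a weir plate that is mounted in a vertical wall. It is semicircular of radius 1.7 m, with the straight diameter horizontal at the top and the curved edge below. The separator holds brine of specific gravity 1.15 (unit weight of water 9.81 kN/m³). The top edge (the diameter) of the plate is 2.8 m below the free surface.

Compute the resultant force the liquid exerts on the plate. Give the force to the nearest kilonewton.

γ = 1.15 × 9.81 = 11.2815 kN/m³.
The centroid of a semicircle lies 4r/(3π) = 0.721502 m from the diameter, here below the top edge, so the centroid depth is h_c = 2.8 + 0.721502 = 3.5215 m.
A = πr²/2 = π × 1.7²/2 = 4.5396 m².
Resultant F = γ·h_c·A = 11.2815 × 3.5215 × 4.5396 = 180.348 kN.

F ≈ 180 kN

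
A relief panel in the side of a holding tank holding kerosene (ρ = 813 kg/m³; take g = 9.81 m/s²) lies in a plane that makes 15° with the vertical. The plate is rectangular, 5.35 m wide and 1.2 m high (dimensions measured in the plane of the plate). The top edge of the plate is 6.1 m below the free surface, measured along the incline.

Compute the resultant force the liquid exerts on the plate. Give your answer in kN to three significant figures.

F ≈ 331 kN

γ = ρg = 813 × 9.81 / 1000 = 7.97553 kN/m³.
The plate makes 15° with the vertical, i.e. θ = 90° − 15° = 75° to the horizontal. Measuring y along the incline from the free-surface line, vertical depth h = y·sinθ with sinθ = 0.965926.
The centroid lies 1.2/2 = 0.6 m below the top edge, so y_c = 6.1 + 0.6 = 6.7 m and h_c = 6.7 × 0.965926 = 6.4717 m.
A = 5.35 × 1.2 = 6.42 m².
Resultant F = γ·h_c·A = 7.97553 × 6.4717 × 6.42 = 331.37 kN.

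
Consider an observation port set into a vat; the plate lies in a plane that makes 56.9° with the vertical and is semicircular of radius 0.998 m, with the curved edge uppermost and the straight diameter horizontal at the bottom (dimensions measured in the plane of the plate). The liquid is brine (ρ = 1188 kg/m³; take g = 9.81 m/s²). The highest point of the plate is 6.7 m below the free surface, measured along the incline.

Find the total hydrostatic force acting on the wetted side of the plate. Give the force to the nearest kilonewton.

γ = ρg = 1188 × 9.81 / 1000 = 11.65428 kN/m³.
The plate makes 56.9° with the vertical, i.e. θ = 90° − 56.9° = 33.1° to the horizontal. Measuring y along the incline from the free-surface line, vertical depth h = y·sinθ with sinθ = 0.546102.
The centroid lies 4r/(3π) = 0.423564 m above the diameter, so r − 4r/(3π) = 0.998 − 0.423564 = 0.574436 m below the topmost point, so y_c = 6.7 + 0.574436 = 7.27444 m and h_c = 7.27444 × 0.546102 = 3.97259 m.
A = πr²/2 = π × 0.998²/2 = 1.56452 m².
Resultant F = γ·h_c·A = 11.65428 × 3.97259 × 1.56452 = 72.4336 kN.

F ≈ 72 kN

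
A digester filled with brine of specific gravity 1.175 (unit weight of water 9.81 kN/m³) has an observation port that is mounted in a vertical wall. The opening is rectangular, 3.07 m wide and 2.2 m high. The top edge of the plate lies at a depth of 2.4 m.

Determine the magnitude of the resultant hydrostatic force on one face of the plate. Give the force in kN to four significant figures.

γ = 1.175 × 9.81 = 11.52675 kN/m³.
The centroid lies 2.2/2 = 1.1 m below the top edge, so the centroid depth is h_c = 2.4 + 1.1 = 3.5 m.
A = 3.07 × 2.2 = 6.754 m².
Resultant F = γ·h_c·A = 11.52675 × 3.5 × 6.754 = 272.481 kN.

F ≈ 272.5 kN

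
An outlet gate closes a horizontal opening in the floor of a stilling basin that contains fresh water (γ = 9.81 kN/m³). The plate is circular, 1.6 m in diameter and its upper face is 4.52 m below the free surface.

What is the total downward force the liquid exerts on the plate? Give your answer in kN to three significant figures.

γ = 9.81 kN/m³.
The plate is horizontal, so pressure is uniform at p = γ·h = 9.81 × 4.52 = 44.3412 kN/m².
A = π(0.8)² = 2.01062 m².
F = p·A = 44.3412 × 2.01062 = 89.1533 kN.

F ≈ 89.2 kN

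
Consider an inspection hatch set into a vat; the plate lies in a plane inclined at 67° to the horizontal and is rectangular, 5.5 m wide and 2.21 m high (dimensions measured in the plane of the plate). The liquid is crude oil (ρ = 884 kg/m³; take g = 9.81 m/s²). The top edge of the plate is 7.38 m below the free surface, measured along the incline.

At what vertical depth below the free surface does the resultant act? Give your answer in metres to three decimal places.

γ = ρg = 884 × 9.81 / 1000 = 8.67204 kN/m³.
Let θ = 67° be the plate's angle to the horizontal; measure y along the incline from where the plane meets the free surface. Vertical depth h = y·sinθ with sinθ = 0.920505.
The centroid lies 2.21/2 = 1.105 m below the top edge, so y_c = 7.38 + 1.105 = 8.485 m and h_c = 8.485 × 0.920505 = 7.81048 m.
A = 5.5 × 2.21 = 12.155 m².
Resultant F = γ·h_c·A = 8.67204 × 7.81048 × 12.155 = 823.292 kN.
I_c = b·h³/12 = 5.5 × 2.21³/12 = 4.94719 m⁴.
Centre of pressure: y_p = y_c + I_c/(y_c·A) = 8.485 + 4.94719/(8.485 × 12.155) = 8.485 + 0.047968 = 8.53297 m along the plane.
Vertically, h_p = y_p·sinθ = 8.53297 × 0.920505 = 7.85464 m.

h_p = 7.855 m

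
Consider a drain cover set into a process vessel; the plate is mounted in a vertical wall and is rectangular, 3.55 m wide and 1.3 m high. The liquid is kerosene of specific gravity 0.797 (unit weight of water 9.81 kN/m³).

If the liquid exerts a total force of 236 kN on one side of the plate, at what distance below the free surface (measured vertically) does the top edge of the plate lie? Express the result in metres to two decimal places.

d_top ≈ 5.89 m

γ = 0.797 × 9.81 = 7.81857 kN/m³.
A = 3.55 × 1.3 = 4.615 m².
From F = γ·h_c·A, the centroid depth is h_c = 236/(7.81857 × 4.615) = 6.54053 m.
The centroid lies 1.3/2 = 0.65 m below the top edge, so the top edge sits at h_top = 6.54053 − 0.65 = 5.89053 m below the surface.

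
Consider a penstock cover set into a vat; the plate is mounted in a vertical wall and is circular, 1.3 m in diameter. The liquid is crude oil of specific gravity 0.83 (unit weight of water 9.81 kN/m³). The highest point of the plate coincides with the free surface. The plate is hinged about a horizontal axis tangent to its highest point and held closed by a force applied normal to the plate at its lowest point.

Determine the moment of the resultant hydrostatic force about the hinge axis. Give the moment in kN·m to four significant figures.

M ≈ 5.708 kN·m

γ = 0.83 × 9.81 = 8.1423 kN/m³.
The centroid is at the centre, 0.65 m below the top of the plate, so the centroid depth is h_c = 0.65 m.
A = π(0.65)² = 1.32732 m².
Resultant F = γ·h_c·A = 8.1423 × 0.65 × 1.32732 = 7.02483 kN.
I_c = πr⁴/4 = π × 0.65⁴/4 = 0.140198 m⁴.
Centre of pressure: y_p = y_c + I_c/(y_c·A) = 0.65 + 0.140198/(0.65 × 1.32732) = 0.65 + 0.1625 = 0.8125 m along the plane.
The resultant acts 0.65 + 0.1625 = 0.8125 m (along the plate) below the hinge at the top edge, so the moment about the hinge is M = F × 0.8125 = 7.02483 × 0.8125 = 5.70767 kN·m.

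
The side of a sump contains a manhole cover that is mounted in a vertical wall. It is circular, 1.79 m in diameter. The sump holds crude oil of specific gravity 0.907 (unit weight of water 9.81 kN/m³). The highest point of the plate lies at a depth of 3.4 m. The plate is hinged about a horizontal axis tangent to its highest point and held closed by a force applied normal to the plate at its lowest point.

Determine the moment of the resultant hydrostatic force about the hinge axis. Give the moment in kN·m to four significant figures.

M ≈ 90.56 kN·m

γ = 0.907 × 9.81 = 8.89767 kN/m³.
The centroid is at the centre, 0.895 m below the top of the plate, so the centroid depth is h_c = 3.4 + 0.895 = 4.295 m.
A = π(0.895)² = 2.51649 m².
Resultant F = γ·h_c·A = 8.89767 × 4.295 × 2.51649 = 96.1689 kN.
I_c = πr⁴/4 = π × 0.895⁴/4 = 0.503944 m⁴.
Centre of pressure: y_p = y_c + I_c/(y_c·A) = 4.295 + 0.503944/(4.295 × 2.51649) = 4.295 + 0.0466255 = 4.34163 m along the plane.
The resultant acts 0.895 + 0.0466255 = 0.941626 m (along the plate) below the hinge at the top edge, so the moment about the hinge is M = F × 0.941626 = 96.1689 × 0.941626 = 90.5551 kN·m.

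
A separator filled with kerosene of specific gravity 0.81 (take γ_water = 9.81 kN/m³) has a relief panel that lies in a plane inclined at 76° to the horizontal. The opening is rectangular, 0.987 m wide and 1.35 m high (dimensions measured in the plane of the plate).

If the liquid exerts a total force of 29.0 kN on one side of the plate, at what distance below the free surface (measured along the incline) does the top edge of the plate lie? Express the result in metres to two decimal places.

y_top ≈ 2.15 m

γ = 0.81 × 9.81 = 7.9461 kN/m³.
A = 0.987 × 1.35 = 1.33245 m².
From F = γ·h_c·A, the centroid depth is h_c = 29.0/(7.9461 × 1.33245) = 2.73901 m.
Let θ = 76° be the plate's angle to the horizontal; measure y along the incline from where the plane meets the free surface. Vertical depth h = y·sinθ with sinθ = 0.970296.
Along the incline, y_c = h_c/sinθ = 2.73901/0.970296 = 2.82286 m.
The centroid lies 1.35/2 = 0.675 m below the top edge, so the top edge sits at y_top = 2.82286 − 0.675 = 2.14786 m along the incline.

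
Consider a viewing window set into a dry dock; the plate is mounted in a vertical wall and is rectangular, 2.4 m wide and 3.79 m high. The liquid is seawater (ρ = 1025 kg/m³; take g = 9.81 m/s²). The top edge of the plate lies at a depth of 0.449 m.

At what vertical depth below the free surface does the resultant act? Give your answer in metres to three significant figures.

γ = ρg = 1025 × 9.81 / 1000 = 10.05525 kN/m³.
The centroid lies 3.79/2 = 1.895 m below the top edge, so the centroid depth is h_c = 0.449 + 1.895 = 2.344 m.
A = 2.4 × 3.79 = 9.096 m².
Resultant F = γ·h_c·A = 10.05525 × 2.344 × 9.096 = 214.388 kN.
I_c = b·h³/12 = 2.4 × 3.79³/12 = 10.888 m⁴.
Centre of pressure: y_p = y_c + I_c/(y_c·A) = 2.344 + 10.888/(2.344 × 9.096) = 2.344 + 0.51067 = 2.85467 m along the plane.

h_p = 2.85 m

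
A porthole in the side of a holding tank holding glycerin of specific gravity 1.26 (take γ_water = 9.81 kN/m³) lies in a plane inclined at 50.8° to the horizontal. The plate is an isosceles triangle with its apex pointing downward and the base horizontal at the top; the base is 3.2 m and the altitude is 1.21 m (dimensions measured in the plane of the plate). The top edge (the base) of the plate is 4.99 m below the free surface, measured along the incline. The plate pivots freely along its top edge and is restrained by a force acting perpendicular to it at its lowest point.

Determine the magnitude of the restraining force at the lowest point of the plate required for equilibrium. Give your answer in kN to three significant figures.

P ≈ 34.6 kN

γ = 1.26 × 9.81 = 12.3606 kN/m³.
Let θ = 50.8° be the plate's angle to the horizontal; measure y along the incline from where the plane meets the free surface. Vertical depth h = y·sinθ with sinθ = 0.774944.
With the apex down, the centroid sits h/3 = 1.21/3 = 0.403333 m below the base (the top edge), so y_c = 4.99 + 0.403333 = 5.39333 m and h_c = 5.39333 × 0.774944 = 4.17953 m.
A = ½ × 3.2 × 1.21 = 1.936 m².
Resultant F = γ·h_c·A = 12.3606 × 4.17953 × 1.936 = 100.017 kN.
I_c = b·h³/36 = 3.2 × 1.21³/36 = 0.157472 m⁴.
Centre of pressure: y_p = y_c + I_c/(y_c·A) = 5.39333 + 0.157472/(5.39333 × 1.936) = 5.39333 + 0.0150814 = 5.40841 m along the plane.
The resultant acts 0.403333 + 0.0150814 = 0.418414 m (along the plate) below the hinge at the top edge, so the moment about the hinge is M = F × 0.418414 = 100.017 × 0.418414 = 41.8485 kN·m.
A normal force at the bottom, 1.21 m from the hinge, must supply this moment: P = 41.8485/1.21 = 34.5855 kN.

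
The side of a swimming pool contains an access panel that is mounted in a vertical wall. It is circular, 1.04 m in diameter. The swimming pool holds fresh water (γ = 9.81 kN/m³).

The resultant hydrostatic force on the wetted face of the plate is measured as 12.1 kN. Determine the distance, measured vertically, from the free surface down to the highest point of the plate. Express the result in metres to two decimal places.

γ = 9.81 kN/m³.
A = π(0.52)² = 0.849487 m².
From F = γ·h_c·A, the centroid depth is h_c = 12.1/(9.81 × 0.849487) = 1.45198 m.
The centroid is at the centre, 0.52 m below the top of the plate, so the highest point sits at h_top = 1.45198 − 0.52 = 0.93198 m below the surface.

d_top ≈ 0.93 m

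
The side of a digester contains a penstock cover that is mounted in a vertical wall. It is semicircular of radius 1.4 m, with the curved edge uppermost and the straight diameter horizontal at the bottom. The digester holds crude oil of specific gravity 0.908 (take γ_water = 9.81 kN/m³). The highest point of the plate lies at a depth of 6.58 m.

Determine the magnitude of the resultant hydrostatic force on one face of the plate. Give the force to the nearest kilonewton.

γ = 0.908 × 9.81 = 8.90748 kN/m³.
The centroid lies 4r/(3π) = 0.594178 m above the diameter, so r − 4r/(3π) = 1.4 − 0.594178 = 0.805822 m below the topmost point, so the centroid depth is h_c = 6.58 + 0.805822 = 7.38582 m.
A = πr²/2 = π × 1.4²/2 = 3.07876 m².
Resultant F = γ·h_c·A = 8.90748 × 7.38582 × 3.07876 = 202.549 kN.

F ≈ 203 kN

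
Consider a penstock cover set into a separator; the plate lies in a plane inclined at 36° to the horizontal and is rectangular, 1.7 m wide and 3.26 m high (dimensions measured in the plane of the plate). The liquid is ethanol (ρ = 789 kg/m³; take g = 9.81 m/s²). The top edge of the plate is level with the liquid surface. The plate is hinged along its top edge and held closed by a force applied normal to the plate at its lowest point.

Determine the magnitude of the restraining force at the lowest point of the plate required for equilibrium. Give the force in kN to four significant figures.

γ = ρg = 789 × 9.81 / 1000 = 7.74009 kN/m³.
Let θ = 36° be the plate's angle to the horizontal; measure y along the incline from where the plane meets the free surface. Vertical depth h = y·sinθ with sinθ = 0.587785.
The centroid lies 3.26/2 = 1.63 m below the top edge, so y_c = 1.63 m and h_c = 1.63 × 0.587785 = 0.95809 m.
A = 1.7 × 3.26 = 5.542 m².
Resultant F = γ·h_c·A = 7.74009 × 0.95809 × 5.542 = 41.0978 kN.
I_c = b·h³/12 = 1.7 × 3.26³/12 = 4.90818 m⁴.
Centre of pressure: y_p = y_c + I_c/(y_c·A) = 1.63 + 4.90818/(1.63 × 5.542) = 1.63 + 0.543333 = 2.17333 m along the plane.
The resultant acts 1.63 + 0.543333 = 2.17333 m (along the plate) below the hinge at the top edge, so the moment about the hinge is M = F × 2.17333 = 41.0978 × 2.17333 = 89.3191 kN·m.
A normal force at the bottom, 3.26 m from the hinge, must supply this moment: P = 89.3191/3.26 = 27.3985 kN.

P ≈ 27.40 kN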